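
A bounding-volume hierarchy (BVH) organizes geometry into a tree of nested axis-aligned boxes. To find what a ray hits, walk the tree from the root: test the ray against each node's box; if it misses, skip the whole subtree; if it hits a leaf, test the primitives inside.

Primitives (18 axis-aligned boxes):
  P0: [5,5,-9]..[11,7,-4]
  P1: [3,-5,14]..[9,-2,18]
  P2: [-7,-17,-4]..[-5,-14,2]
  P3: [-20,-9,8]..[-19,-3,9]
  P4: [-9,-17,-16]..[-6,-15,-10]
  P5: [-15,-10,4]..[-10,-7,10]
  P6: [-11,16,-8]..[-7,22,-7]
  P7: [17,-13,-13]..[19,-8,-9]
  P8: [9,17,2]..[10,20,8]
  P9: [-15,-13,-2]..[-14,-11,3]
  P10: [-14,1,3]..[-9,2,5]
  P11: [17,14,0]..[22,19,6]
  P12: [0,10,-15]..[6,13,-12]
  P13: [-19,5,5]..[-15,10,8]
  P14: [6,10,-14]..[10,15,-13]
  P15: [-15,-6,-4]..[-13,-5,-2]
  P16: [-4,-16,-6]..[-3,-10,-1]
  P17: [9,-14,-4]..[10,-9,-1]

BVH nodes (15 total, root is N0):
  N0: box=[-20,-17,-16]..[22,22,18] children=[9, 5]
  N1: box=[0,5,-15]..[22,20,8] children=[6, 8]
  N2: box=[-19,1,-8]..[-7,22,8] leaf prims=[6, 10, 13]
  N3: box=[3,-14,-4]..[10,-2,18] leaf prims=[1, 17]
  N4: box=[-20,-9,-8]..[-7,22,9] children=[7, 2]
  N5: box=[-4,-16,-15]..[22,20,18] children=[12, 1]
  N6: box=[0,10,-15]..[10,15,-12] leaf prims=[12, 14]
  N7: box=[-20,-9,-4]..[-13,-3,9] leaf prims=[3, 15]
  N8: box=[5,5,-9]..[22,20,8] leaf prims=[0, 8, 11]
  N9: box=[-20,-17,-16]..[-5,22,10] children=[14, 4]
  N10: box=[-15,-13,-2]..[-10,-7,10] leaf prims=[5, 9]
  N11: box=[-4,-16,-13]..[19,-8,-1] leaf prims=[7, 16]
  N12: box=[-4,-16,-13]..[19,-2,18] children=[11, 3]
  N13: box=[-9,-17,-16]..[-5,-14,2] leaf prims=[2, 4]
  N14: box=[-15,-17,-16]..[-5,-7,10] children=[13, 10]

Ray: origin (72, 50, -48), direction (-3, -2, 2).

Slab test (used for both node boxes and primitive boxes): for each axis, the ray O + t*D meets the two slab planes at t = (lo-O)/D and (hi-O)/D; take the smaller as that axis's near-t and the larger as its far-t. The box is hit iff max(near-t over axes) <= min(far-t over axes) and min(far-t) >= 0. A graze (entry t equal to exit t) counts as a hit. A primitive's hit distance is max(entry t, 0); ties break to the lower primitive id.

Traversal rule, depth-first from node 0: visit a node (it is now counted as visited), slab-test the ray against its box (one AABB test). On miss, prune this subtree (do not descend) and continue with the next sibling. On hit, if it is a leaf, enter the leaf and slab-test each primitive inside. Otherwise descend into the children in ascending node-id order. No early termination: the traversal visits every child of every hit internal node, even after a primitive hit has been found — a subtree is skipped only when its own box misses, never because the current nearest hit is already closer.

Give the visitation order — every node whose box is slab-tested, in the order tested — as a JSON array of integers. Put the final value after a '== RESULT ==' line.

Traverse from the root:
N0 x:[50/3,92/3] y:[14,67/2] z:[16,33] -> hit [50/3,92/3], descend [5, 9]
  N5 x:[50/3,76/3] y:[15,33] z:[33/2,33] -> hit [50/3,76/3], descend [1, 12]
    N1 x:[50/3,24] y:[15,45/2] z:[33/2,28] -> hit [50/3,45/2], descend [6, 8]
      N6 x:[62/3,24] y:[35/2,20] z:[33/2,18] -> miss, prune
      N8 x:[50/3,67/3] y:[15,45/2] z:[39/2,28] -> hit [39/2,67/3] leaf, test {P0@t=43/2, P8(miss), P11(miss)}
    N12 x:[53/3,76/3] y:[26,33] z:[35/2,33] -> miss, prune
  N9 x:[77/3,92/3] y:[14,67/2] z:[16,29] -> hit [77/3,29], descend [4, 14]
    N4 x:[79/3,92/3] y:[14,59/2] z:[20,57/2] -> hit [79/3,57/2], descend [2, 7]
      N2 x:[79/3,91/3] y:[14,49/2] z:[20,28] -> miss, prune
      N7 x:[85/3,92/3] y:[53/2,59/2] z:[22,57/2] -> hit [85/3,57/2] leaf, test {P3(miss), P15(miss)}
    N14 x:[77/3,29] y:[57/2,67/2] z:[16,29] -> hit [57/2,29], descend [10, 13]
      N10 x:[82/3,29] y:[57/2,63/2] z:[23,29] -> hit [57/2,29] leaf, test {P5@t=57/2, P9(miss)}
      N13 x:[77/3,27] y:[32,67/2] z:[16,25] -> miss, prune

order=[0, 5, 1, 6, 8, 12, 9, 4, 2, 7, 14, 10, 13]  |boxes|=13  |leaves|=3  hit=P0

== RESULT ==
[0, 5, 1, 6, 8, 12, 9, 4, 2, 7, 14, 10, 13]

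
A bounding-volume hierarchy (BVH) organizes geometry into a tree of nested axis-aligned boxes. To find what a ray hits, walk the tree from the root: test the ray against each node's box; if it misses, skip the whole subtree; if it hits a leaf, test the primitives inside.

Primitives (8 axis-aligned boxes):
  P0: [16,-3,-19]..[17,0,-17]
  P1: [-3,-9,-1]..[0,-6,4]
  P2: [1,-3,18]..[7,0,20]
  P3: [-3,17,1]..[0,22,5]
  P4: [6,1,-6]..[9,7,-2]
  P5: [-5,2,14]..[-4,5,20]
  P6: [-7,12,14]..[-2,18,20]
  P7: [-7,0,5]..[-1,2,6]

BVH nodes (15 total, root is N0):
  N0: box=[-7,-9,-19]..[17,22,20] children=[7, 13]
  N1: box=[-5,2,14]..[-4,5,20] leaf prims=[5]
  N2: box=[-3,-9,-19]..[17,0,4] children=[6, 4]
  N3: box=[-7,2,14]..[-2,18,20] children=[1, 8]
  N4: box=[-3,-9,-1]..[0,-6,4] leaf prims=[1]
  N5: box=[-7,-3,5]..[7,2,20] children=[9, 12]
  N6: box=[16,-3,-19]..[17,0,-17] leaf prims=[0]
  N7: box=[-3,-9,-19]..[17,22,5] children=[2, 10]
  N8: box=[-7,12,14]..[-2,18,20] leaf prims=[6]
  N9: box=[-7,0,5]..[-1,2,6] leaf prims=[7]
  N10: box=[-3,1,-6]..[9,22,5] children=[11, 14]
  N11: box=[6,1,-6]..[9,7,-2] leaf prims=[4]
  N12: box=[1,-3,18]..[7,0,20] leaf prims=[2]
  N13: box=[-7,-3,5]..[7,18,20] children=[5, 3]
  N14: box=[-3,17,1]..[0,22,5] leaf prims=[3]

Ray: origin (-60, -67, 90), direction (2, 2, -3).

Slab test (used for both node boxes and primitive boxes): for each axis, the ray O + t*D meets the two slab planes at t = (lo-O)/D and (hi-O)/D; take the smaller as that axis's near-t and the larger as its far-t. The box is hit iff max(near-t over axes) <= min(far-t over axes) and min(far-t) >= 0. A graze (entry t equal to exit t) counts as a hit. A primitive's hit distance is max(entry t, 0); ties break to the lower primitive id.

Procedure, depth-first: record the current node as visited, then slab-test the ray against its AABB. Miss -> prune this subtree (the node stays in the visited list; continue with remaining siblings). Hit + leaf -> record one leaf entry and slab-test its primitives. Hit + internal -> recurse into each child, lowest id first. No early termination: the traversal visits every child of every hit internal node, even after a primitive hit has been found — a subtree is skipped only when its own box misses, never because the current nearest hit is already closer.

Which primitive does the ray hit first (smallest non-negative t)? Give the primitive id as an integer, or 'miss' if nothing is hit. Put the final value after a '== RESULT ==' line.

Traverse from the root:
N0 x:[53/2,77/2] y:[29,89/2] z:[70/3,109/3] -> hit [29,109/3], descend [7, 13]
  N7 x:[57/2,77/2] y:[29,89/2] z:[85/3,109/3] -> hit [29,109/3], descend [2, 10]
    N2 x:[57/2,77/2] y:[29,67/2] z:[86/3,109/3] -> hit [29,67/2], descend [4, 6]
      N4 x:[57/2,30] y:[29,61/2] z:[86/3,91/3] -> hit [29,30] leaf, test {P1@t=29}
      N6 x:[38,77/2] y:[32,67/2] z:[107/3,109/3] -> miss, prune
    N10 x:[57/2,69/2] y:[34,89/2] z:[85/3,32] -> miss, prune
  N13 x:[53/2,67/2] y:[32,85/2] z:[70/3,85/3] -> miss, prune

Summary -> nodes [0, 7, 2, 4, 6, 10, 13]; box-tests=7; leaf-entries=1; first=P1

== RESULT ==
1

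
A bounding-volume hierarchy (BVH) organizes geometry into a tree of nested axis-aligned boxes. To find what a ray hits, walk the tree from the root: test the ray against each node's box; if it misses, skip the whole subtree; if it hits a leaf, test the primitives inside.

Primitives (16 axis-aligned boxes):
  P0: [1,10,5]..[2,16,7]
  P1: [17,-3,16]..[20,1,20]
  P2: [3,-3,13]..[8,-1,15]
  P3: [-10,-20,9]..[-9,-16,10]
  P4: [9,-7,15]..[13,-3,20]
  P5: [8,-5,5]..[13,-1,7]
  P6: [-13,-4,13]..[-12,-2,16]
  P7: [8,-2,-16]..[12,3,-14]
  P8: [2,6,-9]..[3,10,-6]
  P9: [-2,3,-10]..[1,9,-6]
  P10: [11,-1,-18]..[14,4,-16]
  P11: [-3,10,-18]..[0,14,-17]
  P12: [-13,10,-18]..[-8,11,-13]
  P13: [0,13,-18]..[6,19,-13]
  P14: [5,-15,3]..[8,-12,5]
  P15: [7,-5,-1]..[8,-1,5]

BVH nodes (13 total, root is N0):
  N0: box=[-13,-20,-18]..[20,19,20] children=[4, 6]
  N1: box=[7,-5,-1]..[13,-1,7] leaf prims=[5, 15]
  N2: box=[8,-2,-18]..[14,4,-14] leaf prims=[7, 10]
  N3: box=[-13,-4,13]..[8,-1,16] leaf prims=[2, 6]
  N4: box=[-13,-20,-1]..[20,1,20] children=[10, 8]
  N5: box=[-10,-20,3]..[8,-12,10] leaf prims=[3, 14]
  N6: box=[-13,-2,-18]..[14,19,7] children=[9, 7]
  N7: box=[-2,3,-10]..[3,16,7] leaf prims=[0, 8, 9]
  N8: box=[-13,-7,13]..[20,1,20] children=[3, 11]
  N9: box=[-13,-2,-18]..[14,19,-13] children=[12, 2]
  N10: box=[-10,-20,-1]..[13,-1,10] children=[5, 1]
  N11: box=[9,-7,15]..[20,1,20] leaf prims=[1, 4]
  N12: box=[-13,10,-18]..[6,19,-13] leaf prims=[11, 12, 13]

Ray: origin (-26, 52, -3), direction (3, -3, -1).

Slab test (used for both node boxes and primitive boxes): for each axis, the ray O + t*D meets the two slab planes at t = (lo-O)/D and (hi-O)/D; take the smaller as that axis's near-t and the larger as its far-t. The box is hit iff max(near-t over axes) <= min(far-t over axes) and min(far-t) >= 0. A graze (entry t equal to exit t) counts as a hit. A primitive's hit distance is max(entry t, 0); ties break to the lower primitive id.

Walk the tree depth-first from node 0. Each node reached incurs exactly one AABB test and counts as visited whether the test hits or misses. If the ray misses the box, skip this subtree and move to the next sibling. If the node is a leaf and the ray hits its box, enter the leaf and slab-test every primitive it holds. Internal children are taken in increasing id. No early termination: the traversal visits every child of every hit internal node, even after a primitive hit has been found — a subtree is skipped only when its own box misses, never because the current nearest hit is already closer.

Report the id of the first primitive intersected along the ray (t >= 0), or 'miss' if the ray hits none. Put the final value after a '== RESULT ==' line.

Trace the traversal:
N0 x:[13/3,46/3] y:[11,24] z:[-23,15] -> hit [11,15], descend [4, 6]
  N4 x:[13/3,46/3] y:[17,24] z:[-23,-2] -> miss, prune
  N6 x:[13/3,40/3] y:[11,18] z:[-10,15] -> hit [11,40/3], descend [7, 9]
    N7 x:[8,29/3] y:[12,49/3] z:[-10,7] -> miss, prune
    N9 x:[13/3,40/3] y:[11,18] z:[10,15] -> hit [11,40/3], descend [2, 12]
      N2 x:[34/3,40/3] y:[16,18] z:[11,15] -> miss, prune
      N12 x:[13/3,32/3] y:[11,14] z:[10,15] -> miss, prune

7 AABB tests over nodes [0, 4, 6, 7, 9, 2, 12]; 0 leaves entered; closest miss.

== RESULT ==
miss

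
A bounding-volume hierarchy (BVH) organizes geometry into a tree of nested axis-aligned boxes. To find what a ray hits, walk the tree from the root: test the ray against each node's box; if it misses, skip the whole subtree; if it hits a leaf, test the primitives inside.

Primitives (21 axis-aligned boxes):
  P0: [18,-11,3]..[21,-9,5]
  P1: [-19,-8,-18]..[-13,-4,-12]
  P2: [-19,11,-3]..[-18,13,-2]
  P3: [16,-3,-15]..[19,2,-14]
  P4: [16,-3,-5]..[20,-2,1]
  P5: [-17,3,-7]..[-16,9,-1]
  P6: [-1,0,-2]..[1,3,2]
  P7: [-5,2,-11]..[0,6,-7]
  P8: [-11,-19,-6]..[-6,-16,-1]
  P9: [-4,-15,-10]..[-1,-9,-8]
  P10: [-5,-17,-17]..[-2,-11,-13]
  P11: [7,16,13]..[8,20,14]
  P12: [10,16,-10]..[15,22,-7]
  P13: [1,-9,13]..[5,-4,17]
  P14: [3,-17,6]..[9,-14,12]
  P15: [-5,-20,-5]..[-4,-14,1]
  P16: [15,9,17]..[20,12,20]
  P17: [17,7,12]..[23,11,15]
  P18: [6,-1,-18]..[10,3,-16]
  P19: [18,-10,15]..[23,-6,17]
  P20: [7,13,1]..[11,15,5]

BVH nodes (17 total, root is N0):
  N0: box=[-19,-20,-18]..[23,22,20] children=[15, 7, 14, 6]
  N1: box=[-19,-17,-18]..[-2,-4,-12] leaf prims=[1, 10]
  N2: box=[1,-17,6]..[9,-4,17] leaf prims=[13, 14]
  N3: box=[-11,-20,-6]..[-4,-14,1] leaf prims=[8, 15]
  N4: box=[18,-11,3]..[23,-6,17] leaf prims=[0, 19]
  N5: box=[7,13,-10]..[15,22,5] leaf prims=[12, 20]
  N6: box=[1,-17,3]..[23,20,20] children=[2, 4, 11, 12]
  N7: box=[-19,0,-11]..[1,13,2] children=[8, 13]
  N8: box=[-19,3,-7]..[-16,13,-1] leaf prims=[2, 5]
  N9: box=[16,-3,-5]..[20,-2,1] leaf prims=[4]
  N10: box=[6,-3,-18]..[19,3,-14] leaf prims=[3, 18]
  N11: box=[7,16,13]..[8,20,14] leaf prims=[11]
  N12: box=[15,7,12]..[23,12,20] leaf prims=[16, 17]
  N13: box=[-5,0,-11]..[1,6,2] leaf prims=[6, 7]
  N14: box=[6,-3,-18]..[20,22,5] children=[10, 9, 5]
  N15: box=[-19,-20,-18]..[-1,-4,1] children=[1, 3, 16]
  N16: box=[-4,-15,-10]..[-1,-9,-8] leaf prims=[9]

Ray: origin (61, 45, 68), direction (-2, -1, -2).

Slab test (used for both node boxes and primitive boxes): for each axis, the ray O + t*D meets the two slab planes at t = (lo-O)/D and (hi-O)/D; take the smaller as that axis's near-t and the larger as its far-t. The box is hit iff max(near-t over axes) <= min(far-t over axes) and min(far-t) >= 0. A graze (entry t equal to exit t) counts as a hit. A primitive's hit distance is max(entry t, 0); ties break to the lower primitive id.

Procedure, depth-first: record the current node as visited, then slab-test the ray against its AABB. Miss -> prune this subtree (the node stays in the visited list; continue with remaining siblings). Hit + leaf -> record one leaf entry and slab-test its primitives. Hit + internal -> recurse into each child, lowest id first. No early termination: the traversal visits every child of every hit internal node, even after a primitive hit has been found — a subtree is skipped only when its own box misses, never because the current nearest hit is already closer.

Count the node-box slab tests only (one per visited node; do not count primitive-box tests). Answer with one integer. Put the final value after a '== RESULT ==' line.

Traverse from the root:
N0 x:[19,40] y:[23,65] z:[24,43] -> hit [24,40], descend [6, 7, 14, 15]
  N6 x:[19,30] y:[25,62] z:[24,65/2] -> hit [25,30], descend [2, 4, 11, 12]
    N2 x:[26,30] y:[49,62] z:[51/2,31] -> miss, prune
    N4 x:[19,43/2] y:[51,56] z:[51/2,65/2] -> miss, prune
    N11 x:[53/2,27] y:[25,29] z:[27,55/2] -> hit [27,27] leaf, test {P11@t=27}
    N12 x:[19,23] y:[33,38] z:[24,28] -> miss, prune
  N7 x:[30,40] y:[32,45] z:[33,79/2] -> hit [33,79/2], descend [8, 13]
    N8 x:[77/2,40] y:[32,42] z:[69/2,75/2] -> miss, prune
    N13 x:[30,33] y:[39,45] z:[33,79/2] -> miss, prune
  N14 x:[41/2,55/2] y:[23,48] z:[63/2,43] -> miss, prune
  N15 x:[31,40] y:[49,65] z:[67/2,43] -> miss, prune

Summary -> nodes [0, 6, 2, 4, 11, 12, 7, 8, 13, 14, 15]; box-tests=11; leaf-entries=1; first=P11

== RESULT ==
11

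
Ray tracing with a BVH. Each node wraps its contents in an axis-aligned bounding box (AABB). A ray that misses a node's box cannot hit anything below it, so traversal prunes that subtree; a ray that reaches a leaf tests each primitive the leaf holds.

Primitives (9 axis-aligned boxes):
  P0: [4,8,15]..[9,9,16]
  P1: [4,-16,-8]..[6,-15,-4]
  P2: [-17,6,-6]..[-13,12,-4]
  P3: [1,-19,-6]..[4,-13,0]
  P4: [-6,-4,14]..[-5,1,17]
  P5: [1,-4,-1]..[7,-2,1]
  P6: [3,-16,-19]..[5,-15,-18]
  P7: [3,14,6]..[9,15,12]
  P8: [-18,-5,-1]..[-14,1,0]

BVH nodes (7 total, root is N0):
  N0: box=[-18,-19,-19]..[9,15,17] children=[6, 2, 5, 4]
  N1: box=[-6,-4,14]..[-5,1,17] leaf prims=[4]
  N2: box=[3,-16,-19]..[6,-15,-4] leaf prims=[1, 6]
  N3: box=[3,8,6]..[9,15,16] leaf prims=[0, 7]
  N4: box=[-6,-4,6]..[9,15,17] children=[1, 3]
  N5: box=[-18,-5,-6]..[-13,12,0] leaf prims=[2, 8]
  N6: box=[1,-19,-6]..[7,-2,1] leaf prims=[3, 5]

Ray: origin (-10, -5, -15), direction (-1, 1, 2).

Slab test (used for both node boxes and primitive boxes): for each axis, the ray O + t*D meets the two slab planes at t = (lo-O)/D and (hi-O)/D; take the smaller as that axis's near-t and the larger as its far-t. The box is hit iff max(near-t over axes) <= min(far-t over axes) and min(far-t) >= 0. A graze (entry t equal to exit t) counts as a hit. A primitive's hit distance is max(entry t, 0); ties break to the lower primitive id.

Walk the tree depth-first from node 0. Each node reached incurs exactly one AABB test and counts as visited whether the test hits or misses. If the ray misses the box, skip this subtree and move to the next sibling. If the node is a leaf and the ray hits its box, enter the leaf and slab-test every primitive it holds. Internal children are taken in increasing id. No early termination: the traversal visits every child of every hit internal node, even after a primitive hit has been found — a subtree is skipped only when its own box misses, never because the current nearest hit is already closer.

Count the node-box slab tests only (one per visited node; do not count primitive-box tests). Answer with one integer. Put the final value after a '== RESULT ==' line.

Walk:
N0 x:[-19,8] y:[-14,20] z:[-2,16] -> hit [-2,8], descend [2, 4, 5, 6]
  N2 x:[-16,-13] y:[-11,-10] z:[-2,11/2] -> miss, prune
  N4 x:[-19,-4] y:[1,20] z:[21/2,16] -> miss, prune
  N5 x:[3,8] y:[0,17] z:[9/2,15/2] -> hit [9/2,15/2] leaf, test {P2(miss), P8(miss)}
  N6 x:[-17,-11] y:[-14,3] z:[9/2,8] -> miss, prune

Visited [0, 2, 4, 5, 6]. Tests: 5 box, 1 leaf. Nearest: miss.

== RESULT ==
5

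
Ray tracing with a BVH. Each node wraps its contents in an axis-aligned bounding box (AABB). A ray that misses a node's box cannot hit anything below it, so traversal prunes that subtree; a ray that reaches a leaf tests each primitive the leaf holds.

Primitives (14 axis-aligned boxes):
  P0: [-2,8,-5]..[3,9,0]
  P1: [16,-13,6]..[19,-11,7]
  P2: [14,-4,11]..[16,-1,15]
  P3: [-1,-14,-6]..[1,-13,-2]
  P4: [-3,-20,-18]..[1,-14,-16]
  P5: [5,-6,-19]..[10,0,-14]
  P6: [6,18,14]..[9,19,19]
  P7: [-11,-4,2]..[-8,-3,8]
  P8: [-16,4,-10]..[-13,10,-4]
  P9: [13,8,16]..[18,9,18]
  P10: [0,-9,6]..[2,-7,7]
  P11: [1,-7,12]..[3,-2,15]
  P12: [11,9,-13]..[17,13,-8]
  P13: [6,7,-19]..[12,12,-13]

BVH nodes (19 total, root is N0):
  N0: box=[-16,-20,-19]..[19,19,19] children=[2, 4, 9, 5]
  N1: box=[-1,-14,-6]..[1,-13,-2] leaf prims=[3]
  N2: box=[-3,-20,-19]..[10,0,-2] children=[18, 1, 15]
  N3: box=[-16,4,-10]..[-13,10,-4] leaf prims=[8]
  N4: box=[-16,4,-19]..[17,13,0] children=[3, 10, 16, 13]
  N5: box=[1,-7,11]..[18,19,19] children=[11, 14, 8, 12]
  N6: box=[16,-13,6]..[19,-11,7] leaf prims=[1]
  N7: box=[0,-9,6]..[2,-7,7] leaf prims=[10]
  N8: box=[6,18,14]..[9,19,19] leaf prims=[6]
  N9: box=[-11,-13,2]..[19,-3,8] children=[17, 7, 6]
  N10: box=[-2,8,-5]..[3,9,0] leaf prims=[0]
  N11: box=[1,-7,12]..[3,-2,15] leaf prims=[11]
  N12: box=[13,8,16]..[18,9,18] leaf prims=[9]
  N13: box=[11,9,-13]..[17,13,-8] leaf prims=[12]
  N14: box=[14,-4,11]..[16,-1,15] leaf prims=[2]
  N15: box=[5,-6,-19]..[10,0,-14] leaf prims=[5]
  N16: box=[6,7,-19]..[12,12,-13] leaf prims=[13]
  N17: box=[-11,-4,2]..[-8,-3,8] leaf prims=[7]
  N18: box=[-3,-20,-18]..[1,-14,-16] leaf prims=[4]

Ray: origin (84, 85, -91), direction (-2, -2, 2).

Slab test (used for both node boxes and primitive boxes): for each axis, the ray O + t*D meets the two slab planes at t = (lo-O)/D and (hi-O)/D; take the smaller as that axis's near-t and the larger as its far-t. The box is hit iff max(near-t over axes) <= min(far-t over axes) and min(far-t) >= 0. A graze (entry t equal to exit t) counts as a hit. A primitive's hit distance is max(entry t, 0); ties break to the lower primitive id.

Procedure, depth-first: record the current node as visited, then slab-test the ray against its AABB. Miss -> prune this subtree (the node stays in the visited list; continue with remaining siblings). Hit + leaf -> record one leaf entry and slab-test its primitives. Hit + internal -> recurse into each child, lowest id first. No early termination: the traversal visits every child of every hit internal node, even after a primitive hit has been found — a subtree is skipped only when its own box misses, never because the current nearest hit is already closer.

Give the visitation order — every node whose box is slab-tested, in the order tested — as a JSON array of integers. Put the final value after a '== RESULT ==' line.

Walk:
N0 x:[65/2,50] y:[33,105/2] z:[36,55] -> hit [36,50], descend [2, 4, 5, 9]
  N2 x:[37,87/2] y:[85/2,105/2] z:[36,89/2] -> hit [85/2,87/2], descend [1, 15, 18]
    N1 x:[83/2,85/2] y:[49,99/2] z:[85/2,89/2] -> miss, prune
    N15 x:[37,79/2] y:[85/2,91/2] z:[36,77/2] -> miss, prune
    N18 x:[83/2,87/2] y:[99/2,105/2] z:[73/2,75/2] -> miss, prune
  N4 x:[67/2,50] y:[36,81/2] z:[36,91/2] -> hit [36,81/2], descend [3, 10, 13, 16]
    N3 x:[97/2,50] y:[75/2,81/2] z:[81/2,87/2] -> miss, prune
    N10 x:[81/2,43] y:[38,77/2] z:[43,91/2] -> miss, prune
    N13 x:[67/2,73/2] y:[36,38] z:[39,83/2] -> miss, prune
    N16 x:[36,39] y:[73/2,39] z:[36,39] -> hit [73/2,39] leaf, test {P13@t=73/2}
  N5 x:[33,83/2] y:[33,46] z:[51,55] -> miss, prune
  N9 x:[65/2,95/2] y:[44,49] z:[93/2,99/2] -> hit [93/2,95/2], descend [6, 7, 17]
    N6 x:[65/2,34] y:[48,49] z:[97/2,49] -> miss, prune
    N7 x:[41,42] y:[46,47] z:[97/2,49] -> miss, prune
    N17 x:[46,95/2] y:[44,89/2] z:[93/2,99/2] -> miss, prune

order=[0, 2, 1, 15, 18, 4, 3, 10, 13, 16, 5, 9, 6, 7, 17]  |boxes|=15  |leaves|=1  hit=P13

== RESULT ==
[0, 2, 1, 15, 18, 4, 3, 10, 13, 16, 5, 9, 6, 7, 17]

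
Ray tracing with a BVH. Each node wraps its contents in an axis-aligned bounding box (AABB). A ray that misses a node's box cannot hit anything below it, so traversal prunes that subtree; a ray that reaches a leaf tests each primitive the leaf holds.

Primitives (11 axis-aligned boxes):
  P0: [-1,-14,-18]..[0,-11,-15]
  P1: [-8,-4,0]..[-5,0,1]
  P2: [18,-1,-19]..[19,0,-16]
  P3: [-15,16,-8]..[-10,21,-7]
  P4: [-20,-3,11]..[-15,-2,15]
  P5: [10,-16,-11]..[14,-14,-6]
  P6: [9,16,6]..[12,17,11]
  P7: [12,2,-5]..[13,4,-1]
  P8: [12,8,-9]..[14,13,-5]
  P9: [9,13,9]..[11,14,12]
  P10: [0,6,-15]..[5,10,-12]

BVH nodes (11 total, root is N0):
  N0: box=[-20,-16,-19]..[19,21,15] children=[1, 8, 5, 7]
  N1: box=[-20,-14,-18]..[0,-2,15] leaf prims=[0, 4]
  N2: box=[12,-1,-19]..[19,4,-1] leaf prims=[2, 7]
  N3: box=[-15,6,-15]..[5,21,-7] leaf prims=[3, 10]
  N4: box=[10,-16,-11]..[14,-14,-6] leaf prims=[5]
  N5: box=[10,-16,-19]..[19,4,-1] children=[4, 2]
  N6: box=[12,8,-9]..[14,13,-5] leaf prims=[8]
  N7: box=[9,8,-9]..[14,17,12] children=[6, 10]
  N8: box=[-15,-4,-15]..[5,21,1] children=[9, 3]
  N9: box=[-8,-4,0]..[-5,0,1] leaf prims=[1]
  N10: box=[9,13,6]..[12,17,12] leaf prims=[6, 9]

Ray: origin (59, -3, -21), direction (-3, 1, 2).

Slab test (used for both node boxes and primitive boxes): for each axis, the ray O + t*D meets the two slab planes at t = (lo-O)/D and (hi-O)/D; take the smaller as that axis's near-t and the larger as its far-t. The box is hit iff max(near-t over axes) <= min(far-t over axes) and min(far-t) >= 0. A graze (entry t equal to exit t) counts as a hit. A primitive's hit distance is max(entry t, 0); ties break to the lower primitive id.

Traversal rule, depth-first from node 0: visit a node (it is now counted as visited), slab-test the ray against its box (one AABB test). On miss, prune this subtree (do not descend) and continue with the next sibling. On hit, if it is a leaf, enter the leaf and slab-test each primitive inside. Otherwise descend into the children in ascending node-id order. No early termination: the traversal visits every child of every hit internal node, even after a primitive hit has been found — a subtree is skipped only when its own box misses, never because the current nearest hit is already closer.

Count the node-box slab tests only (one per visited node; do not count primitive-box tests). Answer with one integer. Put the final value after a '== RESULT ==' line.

Traverse from the root:
N0 x:[40/3,79/3] y:[-13,24] z:[1,18] -> hit [40/3,18], descend [1, 5, 7, 8]
  N1 x:[59/3,79/3] y:[-11,1] z:[3/2,18] -> miss, prune
  N5 x:[40/3,49/3] y:[-13,7] z:[1,10] -> miss, prune
  N7 x:[15,50/3] y:[11,20] z:[6,33/2] -> hit [15,33/2], descend [6, 10]
    N6 x:[15,47/3] y:[11,16] z:[6,8] -> miss, prune
    N10 x:[47/3,50/3] y:[16,20] z:[27/2,33/2] -> hit [16,33/2] leaf, test {P6(miss), P9@t=16}
  N8 x:[18,74/3] y:[-1,24] z:[3,11] -> miss, prune

order=[0, 1, 5, 7, 6, 10, 8]  |boxes|=7  |leaves|=1  hit=P9

== RESULT ==
7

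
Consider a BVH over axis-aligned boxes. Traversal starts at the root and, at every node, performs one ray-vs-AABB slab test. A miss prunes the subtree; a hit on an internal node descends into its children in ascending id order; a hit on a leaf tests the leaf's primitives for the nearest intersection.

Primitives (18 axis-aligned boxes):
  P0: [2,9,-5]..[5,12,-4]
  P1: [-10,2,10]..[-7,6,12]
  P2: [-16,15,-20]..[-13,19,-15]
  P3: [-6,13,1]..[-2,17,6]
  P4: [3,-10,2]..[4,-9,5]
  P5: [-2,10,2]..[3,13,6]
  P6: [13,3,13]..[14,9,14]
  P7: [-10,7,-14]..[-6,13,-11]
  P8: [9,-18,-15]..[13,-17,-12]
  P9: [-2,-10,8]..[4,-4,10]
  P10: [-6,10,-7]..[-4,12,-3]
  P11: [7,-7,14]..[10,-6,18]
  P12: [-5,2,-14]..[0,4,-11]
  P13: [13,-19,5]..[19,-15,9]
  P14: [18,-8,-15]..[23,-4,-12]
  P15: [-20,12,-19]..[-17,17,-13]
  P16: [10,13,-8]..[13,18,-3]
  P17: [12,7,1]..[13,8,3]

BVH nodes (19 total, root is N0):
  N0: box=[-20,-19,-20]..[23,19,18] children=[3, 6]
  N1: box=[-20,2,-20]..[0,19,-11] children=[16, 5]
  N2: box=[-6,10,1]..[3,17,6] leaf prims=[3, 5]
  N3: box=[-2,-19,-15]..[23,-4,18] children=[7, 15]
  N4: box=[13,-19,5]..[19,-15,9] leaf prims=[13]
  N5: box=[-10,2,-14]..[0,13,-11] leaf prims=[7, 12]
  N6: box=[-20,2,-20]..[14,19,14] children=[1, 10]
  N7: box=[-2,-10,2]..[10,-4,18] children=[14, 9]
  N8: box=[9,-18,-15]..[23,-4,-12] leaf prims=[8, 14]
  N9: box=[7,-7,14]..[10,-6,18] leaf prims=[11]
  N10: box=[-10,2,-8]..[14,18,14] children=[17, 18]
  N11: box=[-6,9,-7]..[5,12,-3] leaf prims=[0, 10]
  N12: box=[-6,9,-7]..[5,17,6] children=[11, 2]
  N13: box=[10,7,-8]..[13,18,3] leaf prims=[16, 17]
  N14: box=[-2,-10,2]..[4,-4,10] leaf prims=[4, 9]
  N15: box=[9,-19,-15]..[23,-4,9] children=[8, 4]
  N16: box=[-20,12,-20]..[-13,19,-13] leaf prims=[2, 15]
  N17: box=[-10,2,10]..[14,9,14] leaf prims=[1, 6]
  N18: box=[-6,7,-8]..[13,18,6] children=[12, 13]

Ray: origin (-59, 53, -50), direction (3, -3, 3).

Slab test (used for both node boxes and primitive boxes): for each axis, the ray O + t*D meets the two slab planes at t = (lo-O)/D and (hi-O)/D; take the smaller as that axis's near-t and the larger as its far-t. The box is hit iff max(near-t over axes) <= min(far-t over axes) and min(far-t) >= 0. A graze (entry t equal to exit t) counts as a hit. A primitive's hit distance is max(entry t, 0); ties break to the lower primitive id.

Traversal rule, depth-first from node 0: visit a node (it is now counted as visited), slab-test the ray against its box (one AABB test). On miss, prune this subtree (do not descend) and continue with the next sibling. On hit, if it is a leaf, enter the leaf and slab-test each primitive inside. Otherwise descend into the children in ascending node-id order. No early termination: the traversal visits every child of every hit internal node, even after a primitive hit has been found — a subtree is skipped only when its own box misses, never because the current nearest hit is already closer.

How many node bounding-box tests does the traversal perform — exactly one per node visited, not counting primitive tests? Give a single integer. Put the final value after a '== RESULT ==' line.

Walk:
N0 x:[13,82/3] y:[34/3,24] z:[10,68/3] -> hit [13,68/3], descend [3, 6]
  N3 x:[19,82/3] y:[19,24] z:[35/3,68/3] -> hit [19,68/3], descend [7, 15]
    N7 x:[19,23] y:[19,21] z:[52/3,68/3] -> hit [19,21], descend [9, 14]
      N9 x:[22,23] y:[59/3,20] z:[64/3,68/3] -> miss, prune
      N14 x:[19,21] y:[19,21] z:[52/3,20] -> hit [19,20] leaf, test {P4(miss), P9@t=58/3}
    N15 x:[68/3,82/3] y:[19,24] z:[35/3,59/3] -> miss, prune
  N6 x:[13,73/3] y:[34/3,17] z:[10,64/3] -> hit [13,17], descend [1, 10]
    N1 x:[13,59/3] y:[34/3,17] z:[10,13] -> hit [13,13], descend [5, 16]
      N5 x:[49/3,59/3] y:[40/3,17] z:[12,13] -> miss, prune
      N16 x:[13,46/3] y:[34/3,41/3] z:[10,37/3] -> miss, prune
    N10 x:[49/3,73/3] y:[35/3,17] z:[14,64/3] -> hit [49/3,17], descend [17, 18]
      N17 x:[49/3,73/3] y:[44/3,17] z:[20,64/3] -> miss, prune
      N18 x:[53/3,24] y:[35/3,46/3] z:[14,56/3] -> miss, prune

13 AABB tests over nodes [0, 3, 7, 9, 14, 15, 6, 1, 5, 16, 10, 17, 18]; 1 leaf entered; closest P9.

== RESULT ==
13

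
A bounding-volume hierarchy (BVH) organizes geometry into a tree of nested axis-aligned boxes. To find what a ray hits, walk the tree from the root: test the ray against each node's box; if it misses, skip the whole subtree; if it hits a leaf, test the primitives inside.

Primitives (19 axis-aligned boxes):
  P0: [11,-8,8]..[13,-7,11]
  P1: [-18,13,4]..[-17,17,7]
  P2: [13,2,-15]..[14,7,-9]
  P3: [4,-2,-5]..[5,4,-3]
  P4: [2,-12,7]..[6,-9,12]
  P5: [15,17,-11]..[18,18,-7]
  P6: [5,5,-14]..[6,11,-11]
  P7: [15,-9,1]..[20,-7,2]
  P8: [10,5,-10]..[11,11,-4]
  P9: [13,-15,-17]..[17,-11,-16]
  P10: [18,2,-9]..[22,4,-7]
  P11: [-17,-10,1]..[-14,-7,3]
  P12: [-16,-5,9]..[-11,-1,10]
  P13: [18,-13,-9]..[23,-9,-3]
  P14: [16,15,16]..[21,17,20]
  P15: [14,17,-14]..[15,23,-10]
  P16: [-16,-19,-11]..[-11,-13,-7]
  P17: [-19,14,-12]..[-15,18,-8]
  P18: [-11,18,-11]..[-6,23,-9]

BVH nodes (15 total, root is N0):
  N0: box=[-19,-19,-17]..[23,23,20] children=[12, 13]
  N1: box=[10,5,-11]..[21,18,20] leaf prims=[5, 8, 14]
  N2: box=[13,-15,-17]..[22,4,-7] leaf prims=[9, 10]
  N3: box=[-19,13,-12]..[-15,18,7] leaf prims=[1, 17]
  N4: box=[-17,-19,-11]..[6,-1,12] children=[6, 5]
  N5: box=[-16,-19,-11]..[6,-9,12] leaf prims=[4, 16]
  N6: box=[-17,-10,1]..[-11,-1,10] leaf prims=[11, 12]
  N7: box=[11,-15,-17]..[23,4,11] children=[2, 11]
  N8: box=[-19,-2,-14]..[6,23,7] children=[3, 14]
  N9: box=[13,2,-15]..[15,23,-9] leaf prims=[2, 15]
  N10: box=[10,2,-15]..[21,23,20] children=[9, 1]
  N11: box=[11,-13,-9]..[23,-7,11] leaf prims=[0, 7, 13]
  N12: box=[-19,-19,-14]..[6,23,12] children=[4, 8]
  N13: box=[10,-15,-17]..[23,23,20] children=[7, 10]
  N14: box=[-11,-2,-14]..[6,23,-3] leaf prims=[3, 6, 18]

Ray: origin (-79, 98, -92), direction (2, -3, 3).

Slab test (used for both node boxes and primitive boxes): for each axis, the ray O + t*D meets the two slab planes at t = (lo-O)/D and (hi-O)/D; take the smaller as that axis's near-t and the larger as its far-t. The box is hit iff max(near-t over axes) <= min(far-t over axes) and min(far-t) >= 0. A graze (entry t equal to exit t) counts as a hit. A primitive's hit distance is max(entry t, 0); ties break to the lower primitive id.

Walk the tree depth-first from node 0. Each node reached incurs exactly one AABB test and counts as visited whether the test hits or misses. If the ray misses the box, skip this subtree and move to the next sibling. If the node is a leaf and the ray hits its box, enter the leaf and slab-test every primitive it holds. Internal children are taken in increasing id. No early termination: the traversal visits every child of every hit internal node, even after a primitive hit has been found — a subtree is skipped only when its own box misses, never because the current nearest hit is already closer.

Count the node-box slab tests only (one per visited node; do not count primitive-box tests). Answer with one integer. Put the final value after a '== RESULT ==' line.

Walk:
N0 x:[30,51] y:[25,39] z:[25,112/3] -> hit [30,112/3], descend [12, 13]
  N12 x:[30,85/2] y:[25,39] z:[26,104/3] -> hit [30,104/3], descend [4, 8]
    N4 x:[31,85/2] y:[33,39] z:[27,104/3] -> hit [33,104/3], descend [5, 6]
      N5 x:[63/2,85/2] y:[107/3,39] z:[27,104/3] -> miss, prune
      N6 x:[31,34] y:[33,36] z:[31,34] -> hit [33,34] leaf, test {P11(miss), P12@t=101/3}
    N8 x:[30,85/2] y:[25,100/3] z:[26,33] -> hit [30,33], descend [3, 14]
      N3 x:[30,32] y:[80/3,85/3] z:[80/3,33] -> miss, prune
      N14 x:[34,85/2] y:[25,100/3] z:[26,89/3] -> miss, prune
  N13 x:[89/2,51] y:[25,113/3] z:[25,112/3] -> miss, prune

Visited [0, 12, 4, 5, 6, 8, 3, 14, 13]. Tests: 9 box, 1 leaf. Nearest: P12.

== RESULT ==
9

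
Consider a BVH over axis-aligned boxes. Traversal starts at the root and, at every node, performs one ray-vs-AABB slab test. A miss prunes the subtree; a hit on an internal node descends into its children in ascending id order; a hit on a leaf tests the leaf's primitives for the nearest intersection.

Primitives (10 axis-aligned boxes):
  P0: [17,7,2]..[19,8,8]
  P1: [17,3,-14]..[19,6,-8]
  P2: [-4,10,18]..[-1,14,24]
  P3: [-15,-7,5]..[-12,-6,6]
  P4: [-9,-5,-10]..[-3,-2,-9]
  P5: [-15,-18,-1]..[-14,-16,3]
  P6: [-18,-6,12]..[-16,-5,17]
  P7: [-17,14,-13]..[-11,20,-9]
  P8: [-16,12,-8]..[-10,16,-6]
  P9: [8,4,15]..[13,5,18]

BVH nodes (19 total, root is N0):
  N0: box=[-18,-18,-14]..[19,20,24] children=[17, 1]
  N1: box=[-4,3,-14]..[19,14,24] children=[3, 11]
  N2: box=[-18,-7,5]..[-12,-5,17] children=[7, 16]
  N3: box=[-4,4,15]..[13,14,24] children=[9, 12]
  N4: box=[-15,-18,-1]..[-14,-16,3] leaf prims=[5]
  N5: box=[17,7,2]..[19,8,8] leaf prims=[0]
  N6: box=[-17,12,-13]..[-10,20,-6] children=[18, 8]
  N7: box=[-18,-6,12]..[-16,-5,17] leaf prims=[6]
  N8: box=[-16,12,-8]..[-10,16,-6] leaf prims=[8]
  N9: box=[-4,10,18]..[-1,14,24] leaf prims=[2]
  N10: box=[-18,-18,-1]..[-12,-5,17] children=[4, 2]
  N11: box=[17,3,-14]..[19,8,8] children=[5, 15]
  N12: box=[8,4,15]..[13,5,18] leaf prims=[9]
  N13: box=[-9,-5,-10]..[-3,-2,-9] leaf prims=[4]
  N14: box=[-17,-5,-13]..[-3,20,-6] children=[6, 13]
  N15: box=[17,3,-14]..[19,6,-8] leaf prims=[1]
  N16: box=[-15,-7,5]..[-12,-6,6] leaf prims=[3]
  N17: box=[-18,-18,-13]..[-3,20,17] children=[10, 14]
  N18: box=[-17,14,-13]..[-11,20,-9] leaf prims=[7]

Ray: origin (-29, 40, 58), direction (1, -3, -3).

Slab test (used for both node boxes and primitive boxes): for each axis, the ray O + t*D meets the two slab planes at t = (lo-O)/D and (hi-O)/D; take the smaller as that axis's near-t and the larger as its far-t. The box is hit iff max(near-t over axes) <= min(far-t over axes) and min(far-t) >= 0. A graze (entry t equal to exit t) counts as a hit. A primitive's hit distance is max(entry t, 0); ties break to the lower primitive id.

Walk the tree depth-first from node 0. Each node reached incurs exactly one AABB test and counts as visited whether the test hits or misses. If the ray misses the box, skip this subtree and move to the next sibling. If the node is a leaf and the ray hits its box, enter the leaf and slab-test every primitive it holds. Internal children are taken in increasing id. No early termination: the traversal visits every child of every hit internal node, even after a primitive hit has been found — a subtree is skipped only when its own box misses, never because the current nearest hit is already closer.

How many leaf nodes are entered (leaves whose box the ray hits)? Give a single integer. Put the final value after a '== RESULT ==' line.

Trace the traversal:
N0 x:[11,48] y:[20/3,58/3] z:[34/3,24] -> hit [34/3,58/3], descend [1, 17]
  N1 x:[25,48] y:[26/3,37/3] z:[34/3,24] -> miss, prune
  N17 x:[11,26] y:[20/3,58/3] z:[41/3,71/3] -> hit [41/3,58/3], descend [10, 14]
    N10 x:[11,17] y:[15,58/3] z:[41/3,59/3] -> hit [15,17], descend [2, 4]
      N2 x:[11,17] y:[15,47/3] z:[41/3,53/3] -> hit [15,47/3], descend [7, 16]
        N7 x:[11,13] y:[15,46/3] z:[41/3,46/3] -> miss, prune
        N16 x:[14,17] y:[46/3,47/3] z:[52/3,53/3] -> miss, prune
      N4 x:[14,15] y:[56/3,58/3] z:[55/3,59/3] -> miss, prune
    N14 x:[12,26] y:[20/3,15] z:[64/3,71/3] -> miss, prune

9 AABB tests over nodes [0, 1, 17, 10, 2, 7, 16, 4, 14]; 0 leaves entered; closest miss.

== RESULT ==
0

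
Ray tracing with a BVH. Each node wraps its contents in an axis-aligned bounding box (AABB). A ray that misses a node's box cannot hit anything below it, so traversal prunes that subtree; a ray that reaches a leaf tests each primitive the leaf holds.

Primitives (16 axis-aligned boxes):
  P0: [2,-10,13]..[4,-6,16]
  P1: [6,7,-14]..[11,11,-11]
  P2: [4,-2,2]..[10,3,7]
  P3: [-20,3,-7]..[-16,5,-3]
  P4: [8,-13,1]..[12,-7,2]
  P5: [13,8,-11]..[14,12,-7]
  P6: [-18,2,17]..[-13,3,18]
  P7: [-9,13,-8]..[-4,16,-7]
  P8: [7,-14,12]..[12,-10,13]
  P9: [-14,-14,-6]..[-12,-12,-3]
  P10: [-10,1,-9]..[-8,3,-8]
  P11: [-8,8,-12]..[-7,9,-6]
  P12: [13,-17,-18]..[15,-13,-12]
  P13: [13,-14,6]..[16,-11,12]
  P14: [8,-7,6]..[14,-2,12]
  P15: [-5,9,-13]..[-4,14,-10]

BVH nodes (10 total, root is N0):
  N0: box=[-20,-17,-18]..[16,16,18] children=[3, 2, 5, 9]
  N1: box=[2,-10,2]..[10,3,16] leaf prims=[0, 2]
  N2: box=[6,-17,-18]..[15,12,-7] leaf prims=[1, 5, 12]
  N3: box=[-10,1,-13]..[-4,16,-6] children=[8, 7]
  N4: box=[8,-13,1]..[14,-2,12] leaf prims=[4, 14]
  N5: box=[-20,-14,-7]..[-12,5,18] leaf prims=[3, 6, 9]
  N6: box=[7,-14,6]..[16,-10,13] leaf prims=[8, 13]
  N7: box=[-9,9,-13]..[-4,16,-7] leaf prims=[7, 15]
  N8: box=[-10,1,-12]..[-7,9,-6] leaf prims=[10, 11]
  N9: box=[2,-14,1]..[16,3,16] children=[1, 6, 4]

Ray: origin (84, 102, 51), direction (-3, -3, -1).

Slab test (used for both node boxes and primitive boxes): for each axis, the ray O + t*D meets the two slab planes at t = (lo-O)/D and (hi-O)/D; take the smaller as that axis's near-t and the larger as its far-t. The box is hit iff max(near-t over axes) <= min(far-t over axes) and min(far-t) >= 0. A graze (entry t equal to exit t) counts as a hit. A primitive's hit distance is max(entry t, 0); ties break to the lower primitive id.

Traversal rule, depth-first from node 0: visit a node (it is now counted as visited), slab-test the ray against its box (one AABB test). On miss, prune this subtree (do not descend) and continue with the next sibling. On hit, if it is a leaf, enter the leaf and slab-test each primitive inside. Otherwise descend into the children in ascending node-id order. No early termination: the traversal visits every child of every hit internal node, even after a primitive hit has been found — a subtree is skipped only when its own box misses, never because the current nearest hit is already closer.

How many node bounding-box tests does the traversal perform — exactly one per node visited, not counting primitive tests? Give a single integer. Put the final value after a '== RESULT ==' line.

Trace the traversal:
N0 x:[68/3,104/3] y:[86/3,119/3] z:[33,69] -> hit [33,104/3], descend [2, 3, 5, 9]
  N2 x:[23,26] y:[30,119/3] z:[58,69] -> miss, prune
  N3 x:[88/3,94/3] y:[86/3,101/3] z:[57,64] -> miss, prune
  N5 x:[32,104/3] y:[97/3,116/3] z:[33,58] -> hit [33,104/3] leaf, test {P3(miss), P6@t=33, P9(miss)}
  N9 x:[68/3,82/3] y:[33,116/3] z:[35,50] -> miss, prune

5 AABB tests over nodes [0, 2, 3, 5, 9]; 1 leaf entered; closest P6.

== RESULT ==
5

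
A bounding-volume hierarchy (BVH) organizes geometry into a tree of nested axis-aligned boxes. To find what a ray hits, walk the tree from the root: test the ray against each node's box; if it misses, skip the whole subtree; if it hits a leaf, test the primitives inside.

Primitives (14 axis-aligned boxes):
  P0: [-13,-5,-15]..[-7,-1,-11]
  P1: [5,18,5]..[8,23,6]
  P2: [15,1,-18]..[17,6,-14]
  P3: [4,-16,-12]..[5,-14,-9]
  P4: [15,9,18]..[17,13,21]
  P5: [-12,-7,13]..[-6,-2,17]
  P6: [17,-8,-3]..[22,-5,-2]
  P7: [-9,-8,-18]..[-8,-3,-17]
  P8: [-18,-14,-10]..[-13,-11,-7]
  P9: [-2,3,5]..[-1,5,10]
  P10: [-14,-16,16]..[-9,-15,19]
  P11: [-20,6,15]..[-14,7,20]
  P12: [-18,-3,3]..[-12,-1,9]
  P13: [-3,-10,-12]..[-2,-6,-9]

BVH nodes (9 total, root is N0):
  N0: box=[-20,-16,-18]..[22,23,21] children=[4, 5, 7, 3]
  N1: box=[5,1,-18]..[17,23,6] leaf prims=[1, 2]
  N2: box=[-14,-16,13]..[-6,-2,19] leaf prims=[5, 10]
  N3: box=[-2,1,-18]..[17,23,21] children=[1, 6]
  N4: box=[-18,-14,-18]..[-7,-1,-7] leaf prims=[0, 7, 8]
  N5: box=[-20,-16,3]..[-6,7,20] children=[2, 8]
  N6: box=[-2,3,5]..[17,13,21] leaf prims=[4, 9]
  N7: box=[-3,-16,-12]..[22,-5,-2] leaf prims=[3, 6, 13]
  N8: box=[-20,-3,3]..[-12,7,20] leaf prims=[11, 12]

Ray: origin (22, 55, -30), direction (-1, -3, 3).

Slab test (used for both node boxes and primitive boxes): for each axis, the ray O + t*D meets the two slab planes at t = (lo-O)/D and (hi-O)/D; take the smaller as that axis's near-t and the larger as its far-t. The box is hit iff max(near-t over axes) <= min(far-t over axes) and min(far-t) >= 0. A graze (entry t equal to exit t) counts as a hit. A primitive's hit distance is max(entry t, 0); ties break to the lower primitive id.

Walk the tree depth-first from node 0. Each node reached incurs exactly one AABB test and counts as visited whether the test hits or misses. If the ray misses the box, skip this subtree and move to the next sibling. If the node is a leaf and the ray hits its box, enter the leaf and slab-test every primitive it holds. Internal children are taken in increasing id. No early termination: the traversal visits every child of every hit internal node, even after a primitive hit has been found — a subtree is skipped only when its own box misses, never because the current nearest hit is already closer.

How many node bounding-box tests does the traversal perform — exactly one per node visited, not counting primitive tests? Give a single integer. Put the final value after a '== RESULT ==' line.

Traverse from the root:
N0 x:[0,42] y:[32/3,71/3] z:[4,17] -> hit [32/3,17], descend [3, 4, 5, 7]
  N3 x:[5,24] y:[32/3,18] z:[4,17] -> hit [32/3,17], descend [1, 6]
    N1 x:[5,17] y:[32/3,18] z:[4,12] -> hit [32/3,12] leaf, test {P1(miss), P2(miss)}
    N6 x:[5,24] y:[14,52/3] z:[35/3,17] -> hit [14,17] leaf, test {P4(miss), P9(miss)}
  N4 x:[29,40] y:[56/3,23] z:[4,23/3] -> miss, prune
  N5 x:[28,42] y:[16,71/3] z:[11,50/3] -> miss, prune
  N7 x:[0,25] y:[20,71/3] z:[6,28/3] -> miss, prune

Summary -> nodes [0, 3, 1, 6, 4, 5, 7]; box-tests=7; leaf-entries=2; first=miss

== RESULT ==
7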